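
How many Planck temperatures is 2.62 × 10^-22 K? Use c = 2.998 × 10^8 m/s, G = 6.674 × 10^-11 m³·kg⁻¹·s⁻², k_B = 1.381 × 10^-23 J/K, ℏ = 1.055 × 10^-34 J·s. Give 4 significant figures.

1.849 × 10^-54

Planck temperature: T_P = √(ℏc⁵/G) / k_B = 1.417 × 10^32 K.
2.62 × 10^-22 / 1.417 × 10^32 = 1.849 × 10^-54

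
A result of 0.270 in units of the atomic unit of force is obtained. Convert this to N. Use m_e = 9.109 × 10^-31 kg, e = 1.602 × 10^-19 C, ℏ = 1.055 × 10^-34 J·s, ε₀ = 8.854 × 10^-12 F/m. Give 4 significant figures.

2.219 × 10^-8 N

One atomic unit of force: F_au = E_h/a₀ = m_e²e⁶/((4πε₀)³ℏ⁴) = 8.220 × 10^-8 N.
0.270 × 8.220 × 10^-8 N = 2.219 × 10^-8 N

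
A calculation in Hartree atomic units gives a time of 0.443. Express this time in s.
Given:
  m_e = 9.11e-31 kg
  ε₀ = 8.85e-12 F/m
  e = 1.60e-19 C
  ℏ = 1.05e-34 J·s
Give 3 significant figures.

One atomic unit of time: τ_au = (4πε₀)²ℏ³/(m_e e⁴) = 2.40e-17 s.
0.443 × 2.40e-17 s = 1.06e-17 s

1.06e-17 s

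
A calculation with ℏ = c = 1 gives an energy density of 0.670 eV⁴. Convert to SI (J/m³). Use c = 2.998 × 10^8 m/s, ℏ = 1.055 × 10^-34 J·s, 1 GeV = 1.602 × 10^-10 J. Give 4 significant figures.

[E]/[L]³ = [E]⁴/(ℏc)³; restore (ℏc)⁻³.
1 GeV⁴ → 1/(ℏc)³ × (1 GeV in J)⁴ = 2.082 × 10^37 J/m³.
Convert the energy scale: 0.670 eV⁴ = 6.70 × 10^-37 GeV⁴.
Result: 6.70 × 10^-37 × 2.082 × 10^37 = 13.95 J/m³.

13.95 J/m³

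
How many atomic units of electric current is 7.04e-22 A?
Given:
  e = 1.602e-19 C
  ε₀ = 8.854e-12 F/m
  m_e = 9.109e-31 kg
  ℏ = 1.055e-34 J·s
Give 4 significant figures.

atomic unit of electric current: I_au = e E_h/ℏ = m_e e⁵/((4πε₀)²ℏ³) = 6.612e-3 A.
7.04e-22 / 6.612e-3 = 1.065e-19

1.065e-19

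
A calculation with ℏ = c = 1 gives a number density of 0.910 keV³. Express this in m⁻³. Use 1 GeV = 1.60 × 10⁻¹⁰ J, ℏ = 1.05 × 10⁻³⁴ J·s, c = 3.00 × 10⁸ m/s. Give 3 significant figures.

1.19 × 10²⁹ m⁻³

Number density is [L]⁻³ = [E]³/(ℏc)³.
1 GeV³ → 1/(ℏc)³ × (1 GeV in J)³ = 1.31 × 10⁴⁷ m⁻³.
Convert the energy scale: 0.910 keV³ = 9.10 × 10⁻¹⁹ GeV³.
Result: 9.10 × 10⁻¹⁹ × 1.31 × 10⁴⁷ = 1.19 × 10²⁹ m⁻³.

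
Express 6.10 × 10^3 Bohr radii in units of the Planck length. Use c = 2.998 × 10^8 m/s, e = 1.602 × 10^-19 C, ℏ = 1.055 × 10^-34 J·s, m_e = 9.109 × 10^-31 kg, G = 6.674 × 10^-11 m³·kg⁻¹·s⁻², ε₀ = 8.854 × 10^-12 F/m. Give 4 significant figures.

Bohr radius: a₀ = 4πε₀ℏ²/(m_e e²) = 5.297 × 10^-11 m
Planck length: ℓ_P = √(ℏG/c³) = 1.616 × 10^-35 m
6.10 × 10^3 × 5.297 × 10^-11 / 1.616 × 10^-35 = 1.999 × 10^28

1.999 × 10^28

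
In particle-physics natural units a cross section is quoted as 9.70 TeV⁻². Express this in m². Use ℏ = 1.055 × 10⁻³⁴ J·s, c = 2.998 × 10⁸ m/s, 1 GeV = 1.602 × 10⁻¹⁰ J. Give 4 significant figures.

3.781 × 10⁻³⁷ m²

Area is [L]² = [E]⁻²·(ℏc)²; restore (ℏc)².
1 GeV⁻² → (ℏc)² × (1 GeV in J)⁻² = 3.898 × 10⁻³² m².
Convert the energy scale: 9.70 TeV⁻² = 9.70 × 10⁻⁶ GeV⁻².
Result: 9.70 × 10⁻⁶ × 3.898 × 10⁻³² = 3.781 × 10⁻³⁷ m².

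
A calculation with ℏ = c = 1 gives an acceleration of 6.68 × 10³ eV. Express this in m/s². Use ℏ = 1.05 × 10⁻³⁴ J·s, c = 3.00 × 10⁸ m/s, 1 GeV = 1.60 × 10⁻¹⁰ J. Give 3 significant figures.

3.05 × 10²⁷ m/s²

Acceleration is [L]/[T]² = c·[E]/ℏ.
1 GeV → c/ℏ × (1 GeV in J) = 4.57 × 10³² m/s².
Convert the energy scale: 6.68 × 10³ eV = 6.68 × 10⁻⁶ GeV.
Result: 6.68 × 10⁻⁶ × 4.57 × 10³² = 3.05 × 10²⁷ m/s².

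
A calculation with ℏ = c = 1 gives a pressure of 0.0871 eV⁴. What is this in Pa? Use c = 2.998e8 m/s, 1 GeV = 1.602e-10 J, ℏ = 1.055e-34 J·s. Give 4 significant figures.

1.813 Pa

Pressure is [E]/[L]³ = [E]⁴/(ℏc)³.
1 GeV⁴ → 1/(ℏc)³ × (1 GeV in J)⁴ = 2.082e37 Pa.
Convert the energy scale: 0.0871 eV⁴ = 8.71e-38 GeV⁴.
Result: 8.71e-38 × 2.082e37 = 1.813 Pa.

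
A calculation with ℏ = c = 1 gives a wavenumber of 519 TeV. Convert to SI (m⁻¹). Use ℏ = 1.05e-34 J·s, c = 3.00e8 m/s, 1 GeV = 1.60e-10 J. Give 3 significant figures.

2.64e21 m⁻¹

Inverse length is [E]/(ℏc).
1 GeV → 1/(ℏc) × (1 GeV in J) = 5.08e15 m⁻¹.
Convert the energy scale: 519 TeV = 5.19e5 GeV.
Result: 5.19e5 × 5.08e15 = 2.64e21 m⁻¹.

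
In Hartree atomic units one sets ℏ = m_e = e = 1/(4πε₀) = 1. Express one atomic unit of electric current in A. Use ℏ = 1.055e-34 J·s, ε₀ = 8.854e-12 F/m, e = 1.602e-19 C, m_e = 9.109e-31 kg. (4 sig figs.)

6.612e-3 A

I_au = e E_h/ℏ = m_e e⁵/((4πε₀)²ℏ³)
E_h = 4.354e-18 J
e·E_h/ℏ = 6.612e-3 A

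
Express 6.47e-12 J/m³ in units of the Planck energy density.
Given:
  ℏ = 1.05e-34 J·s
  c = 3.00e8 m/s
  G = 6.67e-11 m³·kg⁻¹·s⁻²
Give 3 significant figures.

1.38e-125

Planck energy density: u_P = c⁷/(ℏG²) = 4.68e113 J/m³.
6.47e-12 / 4.68e113 = 1.38e-125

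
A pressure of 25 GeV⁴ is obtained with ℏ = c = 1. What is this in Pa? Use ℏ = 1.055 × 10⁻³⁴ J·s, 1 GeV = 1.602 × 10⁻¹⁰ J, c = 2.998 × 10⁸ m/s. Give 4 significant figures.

5.204 × 10³⁸ Pa

Pressure is [E]/[L]³ = [E]⁴/(ℏc)³.
1 GeV⁴ → 1/(ℏc)³ × (1 GeV in J)⁴ = 2.082 × 10³⁷ Pa.
Result: 25 × 2.082 × 10³⁷ = 5.204 × 10³⁸ Pa.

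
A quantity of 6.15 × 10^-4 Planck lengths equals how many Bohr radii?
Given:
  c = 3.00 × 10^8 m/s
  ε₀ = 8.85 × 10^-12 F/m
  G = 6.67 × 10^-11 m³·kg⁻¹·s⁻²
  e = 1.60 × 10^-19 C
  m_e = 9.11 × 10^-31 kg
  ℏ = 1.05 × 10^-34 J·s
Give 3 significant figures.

Planck length: ℓ_P = √(ℏG/c³) = 1.61 × 10^-35 m
Bohr radius: a₀ = 4πε₀ℏ²/(m_e e²) = 5.26 × 10^-11 m
6.15 × 10^-4 × 1.61 × 10^-35 / 5.26 × 10^-11 = 1.88 × 10^-28

1.88 × 10^-28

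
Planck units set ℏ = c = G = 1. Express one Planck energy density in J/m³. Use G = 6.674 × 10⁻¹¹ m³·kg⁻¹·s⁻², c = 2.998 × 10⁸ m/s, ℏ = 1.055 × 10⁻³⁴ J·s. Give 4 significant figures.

4.632 × 10¹¹³ J/m³

The unique combination of the constants set to 1 with dimensions of energy density is u_P = c⁷/(ℏG²).
  = 2.177 × 10⁵⁹ / 4.699 × 10⁻⁵⁵
  = 4.632 × 10¹¹³ J/m³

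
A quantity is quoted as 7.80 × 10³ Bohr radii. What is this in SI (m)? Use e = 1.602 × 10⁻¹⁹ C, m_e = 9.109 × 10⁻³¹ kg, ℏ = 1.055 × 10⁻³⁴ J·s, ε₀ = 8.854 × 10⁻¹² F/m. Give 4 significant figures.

One Bohr radius: a₀ = 4πε₀ℏ²/(m_e e²) = 5.297 × 10⁻¹¹ m.
7.80 × 10³ × 5.297 × 10⁻¹¹ m = 4.132 × 10⁻⁷ m

4.132 × 10⁻⁷ m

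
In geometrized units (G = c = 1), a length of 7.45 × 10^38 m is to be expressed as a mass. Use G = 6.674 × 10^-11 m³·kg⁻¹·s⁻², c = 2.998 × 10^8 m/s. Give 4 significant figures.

Length → mass via c²/G.
7.45 × 10^38 m × (c²/G) = 1.003 × 10^66 kg

1.003 × 10^66 kg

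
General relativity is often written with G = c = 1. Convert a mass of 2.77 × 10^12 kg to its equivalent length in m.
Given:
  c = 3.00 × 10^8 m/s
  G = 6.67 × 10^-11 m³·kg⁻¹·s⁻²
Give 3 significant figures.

In G = c = 1 units mass has dimensions of length; the conversion factor is G/c².
2.77 × 10^12 kg × (G/c²) = 2.05 × 10^-15 m

2.05 × 10^-15 m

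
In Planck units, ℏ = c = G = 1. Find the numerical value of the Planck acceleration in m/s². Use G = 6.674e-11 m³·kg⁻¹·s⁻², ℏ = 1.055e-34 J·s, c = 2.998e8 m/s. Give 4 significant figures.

Dimensional analysis gives a_P = √(c⁷/(ℏG)).
  = √(3.092e103)
  = 5.560e51 m/s²

5.560e51 m/s²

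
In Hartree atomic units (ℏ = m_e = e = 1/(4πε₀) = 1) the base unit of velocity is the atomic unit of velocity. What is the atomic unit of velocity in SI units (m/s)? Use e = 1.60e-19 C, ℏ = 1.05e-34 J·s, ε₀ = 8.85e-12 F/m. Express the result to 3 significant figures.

2.19e6 m/s

v_au = e²/(4πε₀ℏ)
  = 2.56e-38 / 1.17e-44
  = 2.19e6 m/s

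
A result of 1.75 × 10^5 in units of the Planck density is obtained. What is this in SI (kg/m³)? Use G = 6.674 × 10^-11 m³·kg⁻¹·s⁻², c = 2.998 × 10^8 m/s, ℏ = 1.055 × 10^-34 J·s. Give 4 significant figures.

9.019 × 10^101 kg/m³

One Planck density: ρ_P = c⁵/(ℏG²) = 5.154 × 10^96 kg/m³.
1.75 × 10^5 × 5.154 × 10^96 kg/m³ = 9.019 × 10^101 kg/m³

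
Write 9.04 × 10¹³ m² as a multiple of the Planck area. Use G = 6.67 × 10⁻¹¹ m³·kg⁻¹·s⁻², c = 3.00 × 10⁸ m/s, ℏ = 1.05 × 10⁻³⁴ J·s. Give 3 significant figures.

3.49 × 10⁸³

Planck area: A_P = ℏG/c³ = 2.59 × 10⁻⁷⁰ m².
9.04 × 10¹³ / 2.59 × 10⁻⁷⁰ = 3.49 × 10⁸³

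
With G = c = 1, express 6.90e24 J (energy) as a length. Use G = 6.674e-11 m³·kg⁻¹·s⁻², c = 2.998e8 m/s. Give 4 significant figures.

Energy → length via G/c⁴.
6.90e24 J × (G/c⁴) = 5.700e-20 m

5.700e-20 m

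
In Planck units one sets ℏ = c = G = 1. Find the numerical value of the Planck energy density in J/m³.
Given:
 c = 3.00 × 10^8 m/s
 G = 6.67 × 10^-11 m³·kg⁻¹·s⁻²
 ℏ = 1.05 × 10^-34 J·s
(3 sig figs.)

4.68 × 10^113 J/m³

u_P = c⁷/(ℏG²)
  = 2.19 × 10^59 / 4.67 × 10^-55
  = 4.68 × 10^113 J/m³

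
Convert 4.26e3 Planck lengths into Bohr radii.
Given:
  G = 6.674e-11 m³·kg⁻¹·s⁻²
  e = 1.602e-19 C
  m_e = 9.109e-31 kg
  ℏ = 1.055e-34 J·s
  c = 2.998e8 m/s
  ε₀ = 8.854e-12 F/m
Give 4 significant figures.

Planck length: ℓ_P = √(ℏG/c³) = 1.616e-35 m
Bohr radius: a₀ = 4πε₀ℏ²/(m_e e²) = 5.297e-11 m
4.26e3 × 1.616e-35 / 5.297e-11 = 1.300e-21

1.300e-21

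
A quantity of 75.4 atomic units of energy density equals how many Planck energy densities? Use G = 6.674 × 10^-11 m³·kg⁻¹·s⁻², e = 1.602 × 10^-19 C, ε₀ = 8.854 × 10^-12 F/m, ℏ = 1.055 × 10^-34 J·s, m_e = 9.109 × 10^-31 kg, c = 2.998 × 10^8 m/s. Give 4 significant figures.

4.768 × 10^-99

atomic unit of energy density: u_au = E_h/a₀³ = m_e⁴e¹⁰/((4πε₀)⁵ℏ⁸) = 2.929 × 10^13 J/m³
Planck energy density: u_P = c⁷/(ℏG²) = 4.632 × 10^113 J/m³
75.4 × 2.929 × 10^13 / 4.632 × 10^113 = 4.768 × 10^-99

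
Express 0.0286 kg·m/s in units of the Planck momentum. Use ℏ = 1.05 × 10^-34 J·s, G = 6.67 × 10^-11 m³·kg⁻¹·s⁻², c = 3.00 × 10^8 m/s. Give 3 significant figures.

Planck momentum: p_P = √(ℏc³/G) = 6.52 kg·m/s.
0.0286 / 6.52 = 4.39 × 10^-3

4.39 × 10^-3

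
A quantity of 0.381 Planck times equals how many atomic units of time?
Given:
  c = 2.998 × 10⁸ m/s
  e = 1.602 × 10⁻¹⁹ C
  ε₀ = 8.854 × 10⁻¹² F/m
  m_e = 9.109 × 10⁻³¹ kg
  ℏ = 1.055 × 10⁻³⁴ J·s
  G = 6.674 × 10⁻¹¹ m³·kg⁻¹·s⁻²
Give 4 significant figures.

8.479 × 10⁻²⁸

Planck time: t_P = √(ℏG/c⁵) = 5.392 × 10⁻⁴⁴ s
atomic unit of time: τ_au = (4πε₀)²ℏ³/(m_e e⁴) = 2.423 × 10⁻¹⁷ s
0.381 × 5.392 × 10⁻⁴⁴ / 2.423 × 10⁻¹⁷ = 8.479 × 10⁻²⁸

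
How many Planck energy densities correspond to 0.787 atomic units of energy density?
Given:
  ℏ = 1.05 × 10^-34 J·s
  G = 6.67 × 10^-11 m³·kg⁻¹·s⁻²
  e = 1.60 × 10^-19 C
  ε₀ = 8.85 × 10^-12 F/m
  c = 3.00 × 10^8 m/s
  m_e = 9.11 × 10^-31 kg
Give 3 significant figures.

atomic unit of energy density: u_au = E_h/a₀³ = m_e⁴e¹⁰/((4πε₀)⁵ℏ⁸) = 3.01 × 10^13 J/m³
Planck energy density: u_P = c⁷/(ℏG²) = 4.68 × 10^113 J/m³
0.787 × 3.01 × 10^13 / 4.68 × 10^113 = 5.06 × 10^-101

5.06 × 10^-101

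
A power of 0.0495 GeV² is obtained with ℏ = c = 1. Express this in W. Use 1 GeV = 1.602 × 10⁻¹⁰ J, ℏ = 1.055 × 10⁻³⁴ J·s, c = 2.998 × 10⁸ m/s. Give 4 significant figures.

1.204 × 10¹³ W

Power is [E]/[T] = [E]²/ℏ.
1 GeV² → 1/ℏ × (1 GeV in J)² = 2.433 × 10¹⁴ W.
Result: 0.0495 × 2.433 × 10¹⁴ = 1.204 × 10¹³ W.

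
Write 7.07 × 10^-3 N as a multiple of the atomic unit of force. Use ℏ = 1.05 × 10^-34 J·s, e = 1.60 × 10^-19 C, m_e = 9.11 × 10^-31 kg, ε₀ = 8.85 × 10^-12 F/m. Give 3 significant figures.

8.49 × 10^4

atomic unit of force: F_au = E_h/a₀ = m_e²e⁶/((4πε₀)³ℏ⁴) = 8.33 × 10^-8 N.
7.07 × 10^-3 / 8.33 × 10^-8 = 8.49 × 10^4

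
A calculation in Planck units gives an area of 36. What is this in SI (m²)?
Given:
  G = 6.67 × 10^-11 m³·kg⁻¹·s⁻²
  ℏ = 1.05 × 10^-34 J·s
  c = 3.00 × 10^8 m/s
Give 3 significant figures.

One Planck area: A_P = ℏG/c³ = 2.59 × 10^-70 m².
36 × 2.59 × 10^-70 m² = 9.34 × 10^-69 m²

9.34 × 10^-69 m²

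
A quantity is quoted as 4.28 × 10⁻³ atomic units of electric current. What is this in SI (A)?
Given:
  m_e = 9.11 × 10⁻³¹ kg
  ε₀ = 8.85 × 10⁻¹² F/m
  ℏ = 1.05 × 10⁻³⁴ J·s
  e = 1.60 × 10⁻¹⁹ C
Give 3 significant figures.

One atomic unit of electric current: I_au = e E_h/ℏ = m_e e⁵/((4πε₀)²ℏ³) = 6.67 × 10⁻³ A.
4.28 × 10⁻³ × 6.67 × 10⁻³ A = 2.86 × 10⁻⁵ A

2.86 × 10⁻⁵ A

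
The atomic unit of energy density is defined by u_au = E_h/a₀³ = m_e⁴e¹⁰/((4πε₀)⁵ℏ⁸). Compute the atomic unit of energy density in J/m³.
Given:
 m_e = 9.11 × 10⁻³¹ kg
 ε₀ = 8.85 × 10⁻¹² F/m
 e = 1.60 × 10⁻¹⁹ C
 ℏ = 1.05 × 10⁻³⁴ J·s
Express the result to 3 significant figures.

3.01 × 10¹³ J/m³

u_au = E_h/a₀³ = m_e⁴e¹⁰/((4πε₀)⁵ℏ⁸)
E_h = 4.38 × 10⁻¹⁸ J
a₀ = 5.26 × 10⁻¹¹ m
E_h/a₀³ = 3.01 × 10¹³ J/m³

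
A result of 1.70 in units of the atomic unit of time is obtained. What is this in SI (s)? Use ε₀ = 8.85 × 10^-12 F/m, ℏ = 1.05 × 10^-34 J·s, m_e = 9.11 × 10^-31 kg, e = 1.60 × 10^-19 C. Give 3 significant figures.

4.08 × 10^-17 s

One atomic unit of time: τ_au = (4πε₀)²ℏ³/(m_e e⁴) = 2.40 × 10^-17 s.
1.70 × 2.40 × 10^-17 s = 4.08 × 10^-17 s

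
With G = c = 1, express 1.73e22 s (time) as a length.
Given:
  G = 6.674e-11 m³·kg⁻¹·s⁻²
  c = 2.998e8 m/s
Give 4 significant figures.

5.187e30 m

Time → length via c.
1.73e22 s × (c) = 5.187e30 m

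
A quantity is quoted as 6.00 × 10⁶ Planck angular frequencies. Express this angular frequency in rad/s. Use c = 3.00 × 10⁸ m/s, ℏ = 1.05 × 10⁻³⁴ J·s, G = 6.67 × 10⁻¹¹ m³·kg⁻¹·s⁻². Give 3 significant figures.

One Planck angular frequency: ω_P = √(c⁵/(ℏG)) = 1.86 × 10⁴³ rad/s.
6.00 × 10⁶ × 1.86 × 10⁴³ rad/s = 1.12 × 10⁵⁰ rad/s

1.12 × 10⁵⁰ rad/s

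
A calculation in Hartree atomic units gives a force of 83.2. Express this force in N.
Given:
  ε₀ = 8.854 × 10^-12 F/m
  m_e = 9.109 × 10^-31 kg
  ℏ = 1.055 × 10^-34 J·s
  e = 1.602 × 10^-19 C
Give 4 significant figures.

6.839 × 10^-6 N

One atomic unit of force: F_au = E_h/a₀ = m_e²e⁶/((4πε₀)³ℏ⁴) = 8.220 × 10^-8 N.
83.2 × 8.220 × 10^-8 N = 6.839 × 10^-6 N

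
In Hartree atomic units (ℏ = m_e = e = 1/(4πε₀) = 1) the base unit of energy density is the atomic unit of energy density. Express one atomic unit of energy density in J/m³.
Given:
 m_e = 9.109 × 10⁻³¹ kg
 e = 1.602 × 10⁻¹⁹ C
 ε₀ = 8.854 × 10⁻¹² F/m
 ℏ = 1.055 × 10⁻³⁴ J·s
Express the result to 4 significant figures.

u_au = E_h/a₀³ = m_e⁴e¹⁰/((4πε₀)⁵ℏ⁸)
E_h = 4.354 × 10⁻¹⁸ J
a₀ = 5.297 × 10⁻¹¹ m
E_h/a₀³ = 2.929 × 10¹³ J/m³

2.929 × 10¹³ J/m³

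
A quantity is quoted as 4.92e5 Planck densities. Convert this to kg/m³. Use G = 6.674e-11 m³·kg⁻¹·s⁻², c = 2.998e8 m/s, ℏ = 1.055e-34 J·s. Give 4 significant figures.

2.536e102 kg/m³

One Planck density: ρ_P = c⁵/(ℏG²) = 5.154e96 kg/m³.
4.92e5 × 5.154e96 kg/m³ = 2.536e102 kg/m³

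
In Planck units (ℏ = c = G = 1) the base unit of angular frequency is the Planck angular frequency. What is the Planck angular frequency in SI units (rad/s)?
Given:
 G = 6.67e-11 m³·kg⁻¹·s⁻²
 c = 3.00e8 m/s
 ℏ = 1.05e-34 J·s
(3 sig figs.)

ω_P = √(c⁵/(ℏG))
  = √(3.47e86)
  = 1.86e43 rad/s

1.86e43 rad/s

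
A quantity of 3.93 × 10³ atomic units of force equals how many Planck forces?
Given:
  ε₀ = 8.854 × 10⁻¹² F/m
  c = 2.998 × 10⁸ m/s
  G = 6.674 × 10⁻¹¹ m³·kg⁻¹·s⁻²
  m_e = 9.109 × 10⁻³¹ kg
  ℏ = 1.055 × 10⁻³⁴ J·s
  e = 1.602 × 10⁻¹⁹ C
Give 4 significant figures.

atomic unit of force: F_au = E_h/a₀ = m_e²e⁶/((4πε₀)³ℏ⁴) = 8.220 × 10⁻⁸ N
Planck force: F_P = c⁴/G = 1.210 × 10⁴⁴ N
3.93 × 10³ × 8.220 × 10⁻⁸ / 1.210 × 10⁴⁴ = 2.669 × 10⁻⁴⁸

2.669 × 10⁻⁴⁸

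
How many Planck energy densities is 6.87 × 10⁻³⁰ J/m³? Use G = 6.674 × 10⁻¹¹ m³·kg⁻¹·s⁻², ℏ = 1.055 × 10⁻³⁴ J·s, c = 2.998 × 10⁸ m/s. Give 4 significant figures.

Planck energy density: u_P = c⁷/(ℏG²) = 4.632 × 10¹¹³ J/m³.
6.87 × 10⁻³⁰ / 4.632 × 10¹¹³ = 1.483 × 10⁻¹⁴³

1.483 × 10⁻¹⁴³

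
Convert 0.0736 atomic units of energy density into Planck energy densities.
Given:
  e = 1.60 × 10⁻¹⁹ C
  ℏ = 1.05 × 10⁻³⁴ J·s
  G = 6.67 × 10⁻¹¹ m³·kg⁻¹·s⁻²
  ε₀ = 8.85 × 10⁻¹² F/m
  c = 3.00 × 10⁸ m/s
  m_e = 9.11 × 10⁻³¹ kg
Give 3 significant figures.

atomic unit of energy density: u_au = E_h/a₀³ = m_e⁴e¹⁰/((4πε₀)⁵ℏ⁸) = 3.01 × 10¹³ J/m³
Planck energy density: u_P = c⁷/(ℏG²) = 4.68 × 10¹¹³ J/m³
0.0736 × 3.01 × 10¹³ / 4.68 × 10¹¹³ = 4.74 × 10⁻¹⁰²

4.74 × 10⁻¹⁰²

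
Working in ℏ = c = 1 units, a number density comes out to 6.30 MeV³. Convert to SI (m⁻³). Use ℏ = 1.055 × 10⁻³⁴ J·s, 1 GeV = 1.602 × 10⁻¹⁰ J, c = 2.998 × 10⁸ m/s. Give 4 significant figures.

Number density is [L]⁻³ = [E]³/(ℏc)³.
1 GeV³ → 1/(ℏc)³ × (1 GeV in J)³ = 1.299 × 10⁴⁷ m⁻³.
Convert the energy scale: 6.30 MeV³ = 6.30 × 10⁻⁹ GeV³.
Result: 6.30 × 10⁻⁹ × 1.299 × 10⁴⁷ = 8.186 × 10³⁸ m⁻³.

8.186 × 10³⁸ m⁻³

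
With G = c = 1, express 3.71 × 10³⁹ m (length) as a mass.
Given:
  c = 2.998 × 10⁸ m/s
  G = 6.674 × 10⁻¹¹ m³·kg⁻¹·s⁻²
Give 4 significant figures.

4.996 × 10⁶⁶ kg

Length → mass via c²/G.
3.71 × 10³⁹ m × (c²/G) = 4.996 × 10⁶⁶ kg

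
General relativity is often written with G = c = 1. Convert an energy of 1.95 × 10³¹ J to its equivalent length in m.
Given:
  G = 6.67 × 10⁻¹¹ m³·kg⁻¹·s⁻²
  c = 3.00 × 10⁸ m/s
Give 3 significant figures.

Energy → length via G/c⁴.
1.95 × 10³¹ J × (G/c⁴) = 1.61 × 10⁻¹³ m

1.61 × 10⁻¹³ m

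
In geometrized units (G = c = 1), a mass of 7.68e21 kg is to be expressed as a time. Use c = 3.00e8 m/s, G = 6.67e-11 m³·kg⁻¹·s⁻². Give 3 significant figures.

Mass → time via G/c³.
7.68e21 kg × (G/c³) = 1.90e-14 s

1.90e-14 s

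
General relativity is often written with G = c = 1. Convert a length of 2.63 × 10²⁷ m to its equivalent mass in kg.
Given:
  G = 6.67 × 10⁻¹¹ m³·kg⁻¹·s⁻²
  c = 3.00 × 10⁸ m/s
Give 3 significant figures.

Length → mass via c²/G.
2.63 × 10²⁷ m × (c²/G) = 3.55 × 10⁵⁴ kg

3.55 × 10⁵⁴ kg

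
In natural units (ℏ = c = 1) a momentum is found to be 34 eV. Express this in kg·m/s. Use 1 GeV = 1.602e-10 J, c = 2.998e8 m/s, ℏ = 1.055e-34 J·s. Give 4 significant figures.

Momentum is [E]/c; divide by c.
1 GeV → 1/c × (1 GeV in J) = 5.344e-19 kg·m/s.
Convert the energy scale: 34 eV = 3.40e-8 GeV.
Result: 3.40e-8 × 5.344e-19 = 1.817e-26 kg·m/s.

1.817e-26 kg·m/s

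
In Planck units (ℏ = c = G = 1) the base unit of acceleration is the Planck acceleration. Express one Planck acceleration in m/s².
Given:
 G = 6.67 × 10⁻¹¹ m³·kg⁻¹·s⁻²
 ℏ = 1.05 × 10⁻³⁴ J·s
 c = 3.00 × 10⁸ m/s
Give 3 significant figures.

5.59 × 10⁵¹ m/s²

a_P = √(c⁷/(ℏG))
  = √(3.12 × 10¹⁰³)
  = 5.59 × 10⁵¹ m/s²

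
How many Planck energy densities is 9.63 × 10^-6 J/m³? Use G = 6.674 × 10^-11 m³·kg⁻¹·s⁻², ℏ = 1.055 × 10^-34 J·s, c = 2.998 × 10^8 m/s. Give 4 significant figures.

2.079 × 10^-119

Planck energy density: u_P = c⁷/(ℏG²) = 4.632 × 10^113 J/m³.
9.63 × 10^-6 / 4.632 × 10^113 = 2.079 × 10^-119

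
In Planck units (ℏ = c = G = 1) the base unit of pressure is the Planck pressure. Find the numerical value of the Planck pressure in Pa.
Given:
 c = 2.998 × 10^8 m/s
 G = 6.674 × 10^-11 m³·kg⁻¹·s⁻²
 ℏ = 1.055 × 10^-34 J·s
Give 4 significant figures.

4.632 × 10^113 Pa

p_P = c⁷/(ℏG²)
  = 2.177 × 10^59 / 4.699 × 10^-55
  = 4.632 × 10^113 Pa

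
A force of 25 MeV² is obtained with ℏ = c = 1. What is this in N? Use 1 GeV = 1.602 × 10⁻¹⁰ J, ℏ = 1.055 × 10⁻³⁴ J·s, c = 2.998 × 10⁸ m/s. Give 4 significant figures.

20.29 N

Force is [E]/[L] = [E]²/(ℏc); restore (ℏc)⁻¹.
1 GeV² → 1/(ℏc) × (1 GeV in J)² = 8.114 × 10⁵ N.
Convert the energy scale: 25 MeV² = 2.50 × 10⁻⁵ GeV².
Result: 2.50 × 10⁻⁵ × 8.114 × 10⁵ = 20.29 N.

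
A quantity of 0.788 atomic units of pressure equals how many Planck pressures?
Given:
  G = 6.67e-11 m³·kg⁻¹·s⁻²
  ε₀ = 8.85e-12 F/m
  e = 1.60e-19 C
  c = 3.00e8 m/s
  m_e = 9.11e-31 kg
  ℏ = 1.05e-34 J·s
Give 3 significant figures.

atomic unit of pressure: P_au = E_h/a₀³ = m_e⁴e¹⁰/((4πε₀)⁵ℏ⁸) = 3.01e13 Pa
Planck pressure: p_P = c⁷/(ℏG²) = 4.68e113 Pa
0.788 × 3.01e13 / 4.68e113 = 5.07e-101

5.07e-101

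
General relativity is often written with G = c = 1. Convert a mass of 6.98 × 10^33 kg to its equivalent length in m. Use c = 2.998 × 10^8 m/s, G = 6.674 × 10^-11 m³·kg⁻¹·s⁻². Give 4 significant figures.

5.183 × 10^6 m

In G = c = 1 units mass has dimensions of length; the conversion factor is G/c².
6.98 × 10^33 kg × (G/c²) = 5.183 × 10^6 m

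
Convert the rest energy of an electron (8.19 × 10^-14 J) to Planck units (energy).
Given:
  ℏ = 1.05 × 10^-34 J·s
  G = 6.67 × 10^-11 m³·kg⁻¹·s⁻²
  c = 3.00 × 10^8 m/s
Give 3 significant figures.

Planck energy: E_P = √(ℏc⁵/G) = 1.96 × 10^9 J.
8.19 × 10^-14 / 1.96 × 10^9 = 4.19 × 10^-23

4.19 × 10^-23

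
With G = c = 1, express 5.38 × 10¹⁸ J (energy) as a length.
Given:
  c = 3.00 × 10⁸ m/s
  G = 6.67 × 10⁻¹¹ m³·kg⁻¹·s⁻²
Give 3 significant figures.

Energy → length via G/c⁴.
5.38 × 10¹⁸ J × (G/c⁴) = 4.43 × 10⁻²⁶ m

4.43 × 10⁻²⁶ m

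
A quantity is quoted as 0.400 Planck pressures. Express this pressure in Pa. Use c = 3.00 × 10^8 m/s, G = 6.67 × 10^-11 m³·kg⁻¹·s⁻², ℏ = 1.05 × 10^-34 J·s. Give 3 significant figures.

One Planck pressure: p_P = c⁷/(ℏG²) = 4.68 × 10^113 Pa.
0.400 × 4.68 × 10^113 Pa = 1.87 × 10^113 Pa

1.87 × 10^113 Pa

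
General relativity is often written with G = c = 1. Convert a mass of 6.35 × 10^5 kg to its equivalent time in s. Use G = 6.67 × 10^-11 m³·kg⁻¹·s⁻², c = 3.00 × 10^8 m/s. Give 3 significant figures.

Mass → time via G/c³.
6.35 × 10^5 kg × (G/c³) = 1.57 × 10^-30 s

1.57 × 10^-30 s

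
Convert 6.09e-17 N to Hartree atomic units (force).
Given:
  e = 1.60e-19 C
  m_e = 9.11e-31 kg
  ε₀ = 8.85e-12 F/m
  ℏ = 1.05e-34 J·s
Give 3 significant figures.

atomic unit of force: F_au = E_h/a₀ = m_e²e⁶/((4πε₀)³ℏ⁴) = 8.33e-8 N.
6.09e-17 / 8.33e-8 = 7.31e-10

7.31e-10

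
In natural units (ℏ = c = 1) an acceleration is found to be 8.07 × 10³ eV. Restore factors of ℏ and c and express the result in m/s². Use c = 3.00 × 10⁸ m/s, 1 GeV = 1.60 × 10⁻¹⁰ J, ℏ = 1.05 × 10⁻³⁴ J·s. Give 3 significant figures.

3.69 × 10²⁷ m/s²

Acceleration is [L]/[T]² = c·[E]/ℏ.
1 GeV → c/ℏ × (1 GeV in J) = 4.57 × 10³² m/s².
Convert the energy scale: 8.07 × 10³ eV = 8.07 × 10⁻⁶ GeV.
Result: 8.07 × 10⁻⁶ × 4.57 × 10³² = 3.69 × 10²⁷ m/s².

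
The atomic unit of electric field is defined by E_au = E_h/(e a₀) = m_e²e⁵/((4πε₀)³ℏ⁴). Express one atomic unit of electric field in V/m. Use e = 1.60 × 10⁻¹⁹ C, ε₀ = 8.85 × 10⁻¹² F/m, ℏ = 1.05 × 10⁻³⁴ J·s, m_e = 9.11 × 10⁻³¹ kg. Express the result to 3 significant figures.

E_au = E_h/(e a₀) = m_e²e⁵/((4πε₀)³ℏ⁴)
E_h = 4.38 × 10⁻¹⁸ J
a₀ = 5.26 × 10⁻¹¹ m
E_h/(e·a₀) = 5.20 × 10¹¹ V/m

5.20 × 10¹¹ V/m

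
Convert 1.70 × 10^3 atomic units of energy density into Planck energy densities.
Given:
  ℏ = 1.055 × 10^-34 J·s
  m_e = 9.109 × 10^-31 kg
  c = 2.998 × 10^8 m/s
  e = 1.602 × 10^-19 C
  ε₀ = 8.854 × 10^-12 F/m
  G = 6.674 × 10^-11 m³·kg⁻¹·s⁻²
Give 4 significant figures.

1.075 × 10^-97

atomic unit of energy density: u_au = E_h/a₀³ = m_e⁴e¹⁰/((4πε₀)⁵ℏ⁸) = 2.929 × 10^13 J/m³
Planck energy density: u_P = c⁷/(ℏG²) = 4.632 × 10^113 J/m³
1.70 × 10^3 × 2.929 × 10^13 / 4.632 × 10^113 = 1.075 × 10^-97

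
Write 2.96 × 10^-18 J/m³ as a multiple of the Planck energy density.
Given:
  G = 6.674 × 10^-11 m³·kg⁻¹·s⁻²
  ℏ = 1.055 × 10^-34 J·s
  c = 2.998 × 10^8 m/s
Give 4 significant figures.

6.390 × 10^-132

Planck energy density: u_P = c⁷/(ℏG²) = 4.632 × 10^113 J/m³.
2.96 × 10^-18 / 4.632 × 10^113 = 6.390 × 10^-132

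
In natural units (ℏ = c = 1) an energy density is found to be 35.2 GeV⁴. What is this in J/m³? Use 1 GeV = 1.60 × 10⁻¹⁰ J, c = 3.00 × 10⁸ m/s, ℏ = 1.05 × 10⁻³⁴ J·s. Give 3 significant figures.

[E]/[L]³ = [E]⁴/(ℏc)³; restore (ℏc)⁻³.
1 GeV⁴ → 1/(ℏc)³ × (1 GeV in J)⁴ = 2.10 × 10³⁷ J/m³.
Result: 35.2 × 2.10 × 10³⁷ = 7.38 × 10³⁸ J/m³.

7.38 × 10³⁸ J/m³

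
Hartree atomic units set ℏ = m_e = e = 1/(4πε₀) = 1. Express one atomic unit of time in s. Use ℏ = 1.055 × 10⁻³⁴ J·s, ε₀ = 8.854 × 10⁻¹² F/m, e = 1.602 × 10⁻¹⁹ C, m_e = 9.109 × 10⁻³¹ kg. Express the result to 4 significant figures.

2.423 × 10⁻¹⁷ s

Dimensional analysis gives τ_au = (4πε₀)²ℏ³/(m_e e⁴).
E_h = 4.354 × 10⁻¹⁸ J
ℏ/E_h = 2.423 × 10⁻¹⁷ s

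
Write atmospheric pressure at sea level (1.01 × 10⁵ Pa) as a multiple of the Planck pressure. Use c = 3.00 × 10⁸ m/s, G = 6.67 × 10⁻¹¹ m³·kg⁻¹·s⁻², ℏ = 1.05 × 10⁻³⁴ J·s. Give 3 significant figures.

2.16 × 10⁻¹⁰⁹

Planck pressure: p_P = c⁷/(ℏG²) = 4.68 × 10¹¹³ Pa.
1.01 × 10⁵ / 4.68 × 10¹¹³ = 2.16 × 10⁻¹⁰⁹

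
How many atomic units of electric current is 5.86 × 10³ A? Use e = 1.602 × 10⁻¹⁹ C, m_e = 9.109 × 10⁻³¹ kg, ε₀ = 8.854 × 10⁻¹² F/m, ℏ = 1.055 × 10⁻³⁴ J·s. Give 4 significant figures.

8.863 × 10⁵

atomic unit of electric current: I_au = e E_h/ℏ = m_e e⁵/((4πε₀)²ℏ³) = 6.612 × 10⁻³ A.
5.86 × 10³ / 6.612 × 10⁻³ = 8.863 × 10⁵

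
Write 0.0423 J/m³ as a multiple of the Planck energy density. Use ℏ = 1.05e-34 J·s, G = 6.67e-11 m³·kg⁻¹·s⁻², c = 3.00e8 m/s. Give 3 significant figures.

9.04e-116

Planck energy density: u_P = c⁷/(ℏG²) = 4.68e113 J/m³.
0.0423 / 4.68e113 = 9.04e-116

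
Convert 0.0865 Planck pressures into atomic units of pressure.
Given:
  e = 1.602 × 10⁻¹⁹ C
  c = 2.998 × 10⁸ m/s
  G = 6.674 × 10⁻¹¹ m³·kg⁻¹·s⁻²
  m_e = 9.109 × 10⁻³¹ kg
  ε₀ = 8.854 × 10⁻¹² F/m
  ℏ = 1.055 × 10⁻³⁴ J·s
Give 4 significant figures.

Planck pressure: p_P = c⁷/(ℏG²) = 4.632 × 10¹¹³ Pa
atomic unit of pressure: P_au = E_h/a₀³ = m_e⁴e¹⁰/((4πε₀)⁵ℏ⁸) = 2.929 × 10¹³ Pa
0.0865 × 4.632 × 10¹¹³ / 2.929 × 10¹³ = 1.368 × 10⁹⁹

1.368 × 10⁹⁹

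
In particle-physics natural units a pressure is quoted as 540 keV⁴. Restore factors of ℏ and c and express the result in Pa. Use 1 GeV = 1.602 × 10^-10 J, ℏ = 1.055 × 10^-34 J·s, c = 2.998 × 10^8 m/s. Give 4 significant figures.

1.124 × 10^16 Pa

Pressure is [E]/[L]³ = [E]⁴/(ℏc)³.
1 GeV⁴ → 1/(ℏc)³ × (1 GeV in J)⁴ = 2.082 × 10^37 Pa.
Convert the energy scale: 540 keV⁴ = 5.40 × 10^-22 GeV⁴.
Result: 5.40 × 10^-22 × 2.082 × 10^37 = 1.124 × 10^16 Pa.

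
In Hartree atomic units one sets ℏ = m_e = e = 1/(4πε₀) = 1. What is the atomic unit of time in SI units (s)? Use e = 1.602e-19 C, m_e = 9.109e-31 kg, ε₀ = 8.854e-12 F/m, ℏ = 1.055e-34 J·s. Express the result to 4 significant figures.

2.423e-17 s

τ_au = (4πε₀)²ℏ³/(m_e e⁴)
E_h = 4.354e-18 J
ℏ/E_h = 2.423e-17 s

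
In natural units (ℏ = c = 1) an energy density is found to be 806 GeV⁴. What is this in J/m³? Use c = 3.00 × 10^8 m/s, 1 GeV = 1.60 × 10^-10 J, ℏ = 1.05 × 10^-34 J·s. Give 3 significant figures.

[E]/[L]³ = [E]⁴/(ℏc)³; restore (ℏc)⁻³.
1 GeV⁴ → 1/(ℏc)³ × (1 GeV in J)⁴ = 2.10 × 10^37 J/m³.
Result: 806 × 2.10 × 10^37 = 1.69 × 10^40 J/m³.

1.69 × 10^40 J/m³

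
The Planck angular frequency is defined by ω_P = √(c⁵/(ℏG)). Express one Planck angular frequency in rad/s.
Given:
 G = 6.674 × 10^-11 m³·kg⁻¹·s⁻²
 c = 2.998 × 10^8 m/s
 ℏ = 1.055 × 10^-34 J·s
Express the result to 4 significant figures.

ω_P = √(c⁵/(ℏG))
  = √(3.440 × 10^86)
  = 1.855 × 10^43 rad/s

1.855 × 10^43 rad/s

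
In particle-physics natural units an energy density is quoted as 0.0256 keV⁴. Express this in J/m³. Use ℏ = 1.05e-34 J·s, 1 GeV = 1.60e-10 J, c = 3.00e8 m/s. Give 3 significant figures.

[E]/[L]³ = [E]⁴/(ℏc)³; restore (ℏc)⁻³.
1 GeV⁴ → 1/(ℏc)³ × (1 GeV in J)⁴ = 2.10e37 J/m³.
Convert the energy scale: 0.0256 keV⁴ = 2.56e-26 GeV⁴.
Result: 2.56e-26 × 2.10e37 = 5.37e11 J/m³.

5.37e11 J/m³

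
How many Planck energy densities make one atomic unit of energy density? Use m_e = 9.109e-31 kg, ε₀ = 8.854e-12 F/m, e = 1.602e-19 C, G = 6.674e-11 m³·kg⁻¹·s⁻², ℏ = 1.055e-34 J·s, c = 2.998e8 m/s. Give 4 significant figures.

atomic unit of energy density: u_au = E_h/a₀³ = m_e⁴e¹⁰/((4πε₀)⁵ℏ⁸) = 2.929e13 J/m³
Planck energy density: u_P = c⁷/(ℏG²) = 4.632e113 J/m³
ratio = 2.929e13 / 4.632e113 = 6.323e-101

6.323e-101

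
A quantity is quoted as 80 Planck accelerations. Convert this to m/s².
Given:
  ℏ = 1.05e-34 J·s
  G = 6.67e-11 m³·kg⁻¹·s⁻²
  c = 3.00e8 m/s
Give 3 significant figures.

4.47e53 m/s²

One Planck acceleration: a_P = √(c⁷/(ℏG)) = 5.59e51 m/s².
80 × 5.59e51 m/s² = 4.47e53 m/s²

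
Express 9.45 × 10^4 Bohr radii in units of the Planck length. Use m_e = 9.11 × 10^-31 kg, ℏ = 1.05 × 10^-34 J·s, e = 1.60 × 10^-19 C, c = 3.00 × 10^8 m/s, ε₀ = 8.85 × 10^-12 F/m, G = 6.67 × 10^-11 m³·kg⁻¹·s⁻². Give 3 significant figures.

3.08 × 10^29

Bohr radius: a₀ = 4πε₀ℏ²/(m_e e²) = 5.26 × 10^-11 m
Planck length: ℓ_P = √(ℏG/c³) = 1.61 × 10^-35 m
9.45 × 10^4 × 5.26 × 10^-11 / 1.61 × 10^-35 = 3.08 × 10^29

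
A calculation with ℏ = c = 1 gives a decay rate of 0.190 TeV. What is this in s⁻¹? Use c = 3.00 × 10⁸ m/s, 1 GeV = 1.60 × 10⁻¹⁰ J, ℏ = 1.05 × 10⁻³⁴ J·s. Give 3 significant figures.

A rate is [E]/ℏ; divide by ℏ.
1 GeV → 1/ℏ × (1 GeV in J) = 1.52 × 10²⁴ s⁻¹.
Convert the energy scale: 0.190 TeV = 190 GeV.
Result: 190 × 1.52 × 10²⁴ = 2.90 × 10²⁶ s⁻¹.

2.90 × 10²⁶ s⁻¹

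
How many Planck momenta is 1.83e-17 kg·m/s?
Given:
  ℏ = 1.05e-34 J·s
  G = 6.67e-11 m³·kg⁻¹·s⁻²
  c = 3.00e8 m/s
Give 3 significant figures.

2.81e-18

Planck momentum: p_P = √(ℏc³/G) = 6.52 kg·m/s.
1.83e-17 / 6.52 = 2.81e-18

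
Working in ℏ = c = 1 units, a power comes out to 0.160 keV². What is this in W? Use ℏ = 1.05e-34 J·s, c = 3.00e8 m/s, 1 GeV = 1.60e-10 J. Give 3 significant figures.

Power is [E]/[T] = [E]²/ℏ.
1 GeV² → 1/ℏ × (1 GeV in J)² = 2.44e14 W.
Convert the energy scale: 0.160 keV² = 1.60e-13 GeV².
Result: 1.60e-13 × 2.44e14 = 39 W.

39 W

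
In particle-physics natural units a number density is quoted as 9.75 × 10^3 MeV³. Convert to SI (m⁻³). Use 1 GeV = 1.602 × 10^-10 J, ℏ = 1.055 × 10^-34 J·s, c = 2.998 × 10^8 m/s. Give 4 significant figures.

1.267 × 10^42 m⁻³

Number density is [L]⁻³ = [E]³/(ℏc)³.
1 GeV³ → 1/(ℏc)³ × (1 GeV in J)³ = 1.299 × 10^47 m⁻³.
Convert the energy scale: 9.75 × 10^3 MeV³ = 9.75 × 10^-6 GeV³.
Result: 9.75 × 10^-6 × 1.299 × 10^47 = 1.267 × 10^42 m⁻³.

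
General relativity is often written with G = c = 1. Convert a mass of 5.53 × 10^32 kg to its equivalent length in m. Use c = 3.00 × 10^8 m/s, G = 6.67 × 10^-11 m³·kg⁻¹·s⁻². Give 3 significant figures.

4.10 × 10^5 m

In G = c = 1 units mass has dimensions of length; the conversion factor is G/c².
5.53 × 10^32 kg × (G/c²) = 4.10 × 10^5 m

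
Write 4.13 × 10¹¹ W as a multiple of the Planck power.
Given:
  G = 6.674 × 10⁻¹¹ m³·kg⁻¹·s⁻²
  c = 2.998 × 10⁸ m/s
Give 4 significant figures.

1.138 × 10⁻⁴¹

Planck power: P_P = c⁵/G = 3.629 × 10⁵² W.
4.13 × 10¹¹ / 3.629 × 10⁵² = 1.138 × 10⁻⁴¹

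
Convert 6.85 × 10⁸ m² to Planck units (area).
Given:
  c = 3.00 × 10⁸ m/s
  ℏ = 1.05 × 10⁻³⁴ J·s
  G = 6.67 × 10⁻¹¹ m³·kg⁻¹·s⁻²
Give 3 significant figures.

2.64 × 10⁷⁸

Planck area: A_P = ℏG/c³ = 2.59 × 10⁻⁷⁰ m².
6.85 × 10⁸ / 2.59 × 10⁻⁷⁰ = 2.64 × 10⁷⁸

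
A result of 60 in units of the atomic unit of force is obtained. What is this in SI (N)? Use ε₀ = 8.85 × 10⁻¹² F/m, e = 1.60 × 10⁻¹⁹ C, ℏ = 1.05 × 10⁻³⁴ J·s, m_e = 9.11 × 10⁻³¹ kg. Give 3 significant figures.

One atomic unit of force: F_au = E_h/a₀ = m_e²e⁶/((4πε₀)³ℏ⁴) = 8.33 × 10⁻⁸ N.
60 × 8.33 × 10⁻⁸ N = 5.00 × 10⁻⁶ N

5.00 × 10⁻⁶ N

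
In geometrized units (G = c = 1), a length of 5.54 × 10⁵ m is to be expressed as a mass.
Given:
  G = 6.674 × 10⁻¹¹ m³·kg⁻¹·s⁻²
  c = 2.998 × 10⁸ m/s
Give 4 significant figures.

Length → mass via c²/G.
5.54 × 10⁵ m × (c²/G) = 7.461 × 10³² kg

7.461 × 10³² kg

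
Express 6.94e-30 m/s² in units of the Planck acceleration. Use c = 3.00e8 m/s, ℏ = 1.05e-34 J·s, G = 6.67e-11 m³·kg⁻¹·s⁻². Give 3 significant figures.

1.24e-81

Planck acceleration: a_P = √(c⁷/(ℏG)) = 5.59e51 m/s².
6.94e-30 / 5.59e51 = 1.24e-81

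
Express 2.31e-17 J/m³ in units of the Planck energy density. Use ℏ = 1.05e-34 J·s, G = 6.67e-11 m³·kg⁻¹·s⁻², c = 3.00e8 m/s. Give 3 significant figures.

Planck energy density: u_P = c⁷/(ℏG²) = 4.68e113 J/m³.
2.31e-17 / 4.68e113 = 4.93e-131

4.93e-131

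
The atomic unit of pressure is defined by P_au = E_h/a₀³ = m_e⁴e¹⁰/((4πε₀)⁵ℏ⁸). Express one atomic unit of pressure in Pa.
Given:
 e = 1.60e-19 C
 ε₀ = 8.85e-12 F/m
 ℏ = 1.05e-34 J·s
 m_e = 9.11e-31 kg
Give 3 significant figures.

3.01e13 Pa

P_au = E_h/a₀³ = m_e⁴e¹⁰/((4πε₀)⁵ℏ⁸)
E_h = 4.38e-18 J
a₀ = 5.26e-11 m
E_h/a₀³ = 3.01e13 Pa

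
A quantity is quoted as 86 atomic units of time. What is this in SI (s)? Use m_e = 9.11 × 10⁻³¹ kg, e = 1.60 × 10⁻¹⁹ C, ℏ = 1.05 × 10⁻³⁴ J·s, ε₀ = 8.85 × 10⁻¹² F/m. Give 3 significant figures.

2.06 × 10⁻¹⁵ s

One atomic unit of time: τ_au = (4πε₀)²ℏ³/(m_e e⁴) = 2.40 × 10⁻¹⁷ s.
86 × 2.40 × 10⁻¹⁷ s = 2.06 × 10⁻¹⁵ s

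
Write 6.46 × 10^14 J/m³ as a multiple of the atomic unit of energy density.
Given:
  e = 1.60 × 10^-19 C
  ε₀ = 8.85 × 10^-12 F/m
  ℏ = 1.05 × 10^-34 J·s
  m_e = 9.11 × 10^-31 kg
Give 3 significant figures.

21.4

atomic unit of energy density: u_au = E_h/a₀³ = m_e⁴e¹⁰/((4πε₀)⁵ℏ⁸) = 3.01 × 10^13 J/m³.
6.46 × 10^14 / 3.01 × 10^13 = 21.4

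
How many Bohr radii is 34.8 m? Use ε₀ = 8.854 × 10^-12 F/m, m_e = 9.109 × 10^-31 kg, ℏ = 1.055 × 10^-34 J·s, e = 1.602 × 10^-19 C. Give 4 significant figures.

Bohr radius: a₀ = 4πε₀ℏ²/(m_e e²) = 5.297 × 10^-11 m.
34.8 / 5.297 × 10^-11 = 6.569 × 10^11

6.569 × 10^11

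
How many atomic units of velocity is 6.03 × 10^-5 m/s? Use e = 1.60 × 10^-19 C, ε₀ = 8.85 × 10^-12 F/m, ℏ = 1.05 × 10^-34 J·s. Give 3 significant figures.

2.75 × 10^-11

atomic unit of velocity: v_au = e²/(4πε₀ℏ) = 2.19 × 10^6 m/s.
6.03 × 10^-5 / 2.19 × 10^6 = 2.75 × 10^-11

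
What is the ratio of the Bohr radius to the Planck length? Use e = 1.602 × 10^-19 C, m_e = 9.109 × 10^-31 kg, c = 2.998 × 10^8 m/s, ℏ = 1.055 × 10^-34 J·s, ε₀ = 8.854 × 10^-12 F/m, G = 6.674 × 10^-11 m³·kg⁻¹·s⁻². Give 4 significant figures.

3.277 × 10^24

Bohr radius: a₀ = 4πε₀ℏ²/(m_e e²) = 5.297 × 10^-11 m
Planck length: ℓ_P = √(ℏG/c³) = 1.616 × 10^-35 m
ratio = 5.297 × 10^-11 / 1.616 × 10^-35 = 3.277 × 10^24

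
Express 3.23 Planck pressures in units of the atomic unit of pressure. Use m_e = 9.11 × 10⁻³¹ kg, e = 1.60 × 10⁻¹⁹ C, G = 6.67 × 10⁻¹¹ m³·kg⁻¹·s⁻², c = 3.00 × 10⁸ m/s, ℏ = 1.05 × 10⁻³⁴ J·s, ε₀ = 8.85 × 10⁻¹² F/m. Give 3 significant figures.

Planck pressure: p_P = c⁷/(ℏG²) = 4.68 × 10¹¹³ Pa
atomic unit of pressure: P_au = E_h/a₀³ = m_e⁴e¹⁰/((4πε₀)⁵ℏ⁸) = 3.01 × 10¹³ Pa
3.23 × 4.68 × 10¹¹³ / 3.01 × 10¹³ = 5.02 × 10¹⁰⁰

5.02 × 10¹⁰⁰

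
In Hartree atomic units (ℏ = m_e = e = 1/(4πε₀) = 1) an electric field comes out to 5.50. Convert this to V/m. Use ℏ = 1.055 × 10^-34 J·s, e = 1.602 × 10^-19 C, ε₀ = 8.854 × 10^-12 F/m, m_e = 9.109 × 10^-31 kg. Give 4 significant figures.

One atomic unit of electric field: E_au = E_h/(e a₀) = m_e²e⁵/((4πε₀)³ℏ⁴) = 5.131 × 10^11 V/m.
5.50 × 5.131 × 10^11 V/m = 2.822 × 10^12 V/m

2.822 × 10^12 V/m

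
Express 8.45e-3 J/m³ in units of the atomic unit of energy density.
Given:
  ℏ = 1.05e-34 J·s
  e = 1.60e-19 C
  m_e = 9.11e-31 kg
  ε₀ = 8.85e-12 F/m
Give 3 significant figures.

2.80e-16

atomic unit of energy density: u_au = E_h/a₀³ = m_e⁴e¹⁰/((4πε₀)⁵ℏ⁸) = 3.01e13 J/m³.
8.45e-3 / 3.01e13 = 2.80e-16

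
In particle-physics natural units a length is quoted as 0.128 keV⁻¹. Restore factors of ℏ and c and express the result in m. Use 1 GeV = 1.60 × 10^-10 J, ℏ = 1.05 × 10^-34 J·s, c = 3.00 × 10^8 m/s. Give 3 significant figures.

A length is [E]⁻¹ in ℏ=c=1; restore one factor of ℏc.
1 GeV⁻¹ → ℏc × (1 GeV in J)⁻¹ = 1.97 × 10^-16 m.
Convert the energy scale: 0.128 keV⁻¹ = 1.28 × 10^5 GeV⁻¹.
Result: 1.28 × 10^5 × 1.97 × 10^-16 = 2.52 × 10^-11 m.

2.52 × 10^-11 m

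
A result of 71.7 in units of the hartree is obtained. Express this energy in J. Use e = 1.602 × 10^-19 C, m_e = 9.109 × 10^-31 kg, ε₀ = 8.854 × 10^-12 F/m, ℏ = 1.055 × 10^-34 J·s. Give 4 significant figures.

3.122 × 10^-16 J

One hartree: E_h = m_e e⁴/(4πε₀ℏ)² = 4.354 × 10^-18 J.
71.7 × 4.354 × 10^-18 J = 3.122 × 10^-16 J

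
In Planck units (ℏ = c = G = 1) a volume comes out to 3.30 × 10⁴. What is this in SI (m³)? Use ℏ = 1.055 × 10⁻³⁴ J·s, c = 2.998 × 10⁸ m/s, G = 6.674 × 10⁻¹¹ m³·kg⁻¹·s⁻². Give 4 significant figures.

1.394 × 10⁻¹⁰⁰ m³

One Planck volume: V_P = (ℏG/c³)^(3/2) = 4.224 × 10⁻¹⁰⁵ m³.
3.30 × 10⁴ × 4.224 × 10⁻¹⁰⁵ m³ = 1.394 × 10⁻¹⁰⁰ m³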